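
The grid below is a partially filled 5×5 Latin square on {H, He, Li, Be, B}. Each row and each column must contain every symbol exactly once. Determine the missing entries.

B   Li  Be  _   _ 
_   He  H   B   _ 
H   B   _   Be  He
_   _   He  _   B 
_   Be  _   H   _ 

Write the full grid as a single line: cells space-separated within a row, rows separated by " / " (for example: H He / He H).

B Li Be He H / Li He H B Be / H B Li Be He / Be H He Li B / He Be B H Li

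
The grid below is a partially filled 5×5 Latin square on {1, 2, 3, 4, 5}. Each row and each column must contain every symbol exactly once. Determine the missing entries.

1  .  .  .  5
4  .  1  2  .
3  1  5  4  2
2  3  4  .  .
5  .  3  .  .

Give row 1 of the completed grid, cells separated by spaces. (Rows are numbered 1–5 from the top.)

(r1,c3) = 2
(r1,c4) = 3
(r2,c2) = 5
(r2,c5) = 3
(r4,c5) = 1
(r5,c4) = 1
(r5,c5) = 4
(r1,c2) = 4

1 4 2 3 5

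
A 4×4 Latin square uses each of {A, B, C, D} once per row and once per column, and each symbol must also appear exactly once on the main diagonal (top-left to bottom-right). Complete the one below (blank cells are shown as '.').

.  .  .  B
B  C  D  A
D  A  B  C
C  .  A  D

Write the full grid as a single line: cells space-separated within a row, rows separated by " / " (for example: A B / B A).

Cell (r1,c1): row 1 has {B}; column 1 has {B,C,D}; the diagonal has {B,C,D} → A.
Cell (r1,c2): row 1 has {A,B}; column 2 has {A,C} → D.
Cell (r1,c3): row 1 has {A,B,D}; column 3 has {A,B,D} → C.
Cell (r4,c2): row 4 has {A,C,D}; column 2 has {A,C,D} → B.

A D C B / B C D A / D A B C / C B A D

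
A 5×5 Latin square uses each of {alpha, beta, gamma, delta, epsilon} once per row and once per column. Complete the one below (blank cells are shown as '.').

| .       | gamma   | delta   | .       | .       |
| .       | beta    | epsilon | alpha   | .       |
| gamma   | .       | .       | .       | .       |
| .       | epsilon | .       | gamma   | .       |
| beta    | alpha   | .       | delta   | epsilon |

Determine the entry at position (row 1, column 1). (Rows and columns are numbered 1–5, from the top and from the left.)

epsilon

(r2,c1) = delta
(r2,c5) = gamma
(r3,c2) = delta
(r4,c1) = alpha
(r4,c3) = beta
(r4,c5) = delta
(r5,c3) = gamma
(r1,c1) = epsilon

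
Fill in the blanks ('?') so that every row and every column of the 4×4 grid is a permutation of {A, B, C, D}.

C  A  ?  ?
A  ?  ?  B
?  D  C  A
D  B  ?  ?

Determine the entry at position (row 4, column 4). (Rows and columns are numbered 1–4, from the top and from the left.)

(r1,c4): row 1 has {A,C}; column 4 has {A,B}, so it must be D.
(r2,c2): row 2 has {A,B}; column 2 has {A,B,D}, so it must be C.
(r2,c3): row 2 has {A,B,C}; column 3 has {C}, so it must be D.
(r3,c1): row 3 has {A,C,D}; column 1 has {A,C,D}, so it must be B.
(r4,c3): row 4 has {B,D}; column 3 has {C,D}, so it must be A.
(r4,c4): row 4 has {A,B,D}; column 4 has {A,B,D}, so it must be C.

C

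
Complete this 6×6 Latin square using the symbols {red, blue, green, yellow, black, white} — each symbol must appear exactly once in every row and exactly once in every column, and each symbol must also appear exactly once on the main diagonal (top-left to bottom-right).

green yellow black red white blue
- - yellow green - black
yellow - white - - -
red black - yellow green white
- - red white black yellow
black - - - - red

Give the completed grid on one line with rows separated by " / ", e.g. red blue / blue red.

green yellow black red white blue / white blue yellow green red black / yellow red white black blue green / red black blue yellow green white / blue green red white black yellow / black white green blue yellow red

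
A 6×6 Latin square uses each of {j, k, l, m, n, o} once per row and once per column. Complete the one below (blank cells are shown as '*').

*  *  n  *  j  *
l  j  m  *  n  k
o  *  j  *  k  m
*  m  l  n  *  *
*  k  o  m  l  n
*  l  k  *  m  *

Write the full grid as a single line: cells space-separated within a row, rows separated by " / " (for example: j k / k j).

m o n k j l / l j m o n k / o n j l k m / k m l n o j / j k o m l n / n l k j m o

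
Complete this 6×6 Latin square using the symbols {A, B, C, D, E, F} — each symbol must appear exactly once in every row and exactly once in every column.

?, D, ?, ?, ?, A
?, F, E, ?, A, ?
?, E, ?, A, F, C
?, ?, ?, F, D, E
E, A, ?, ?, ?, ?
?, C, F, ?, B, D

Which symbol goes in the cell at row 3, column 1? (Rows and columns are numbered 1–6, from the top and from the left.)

B

At row 2, column 6: row 2 has {A,E,F}; column 6 has {A,C,D,E}; that leaves B.
At row 4, column 2: row 4 has {D,E,F}; column 2 has {A,C,D,E,F}; that leaves B.
At row 5, column 5: row 5 has {A,E}; column 5 has {A,B,D,F}; that leaves C.
At row 5, column 6: row 5 has {A,C,E}; column 6 has {A,B,C,D,E}; that leaves F.
At row 6, column 1: row 6 has {B,C,D,F}; column 1 has {E}; that leaves A.
At row 6, column 4: row 6 has {A,B,C,D,F}; column 4 has {A,F}; that leaves E.
At row 1, column 5: row 1 has {A,D}; column 5 has {A,B,C,D,F}; that leaves E.
At row 4, column 1: row 4 has {B,D,E,F}; column 1 has {A,E}; that leaves C.
At row 4, column 3: row 4 has {B,C,D,E,F}; column 3 has {E,F}; that leaves A.
At row 2, column 1: row 2 has {A,B,E,F}; column 1 has {A,C,E}; that leaves D.
At row 2, column 4: row 2 has {A,B,D,E,F}; column 4 has {A,E,F}; that leaves C.
At row 3, column 1: row 3 has {A,C,E,F}; column 1 has {A,C,D,E}; that leaves B.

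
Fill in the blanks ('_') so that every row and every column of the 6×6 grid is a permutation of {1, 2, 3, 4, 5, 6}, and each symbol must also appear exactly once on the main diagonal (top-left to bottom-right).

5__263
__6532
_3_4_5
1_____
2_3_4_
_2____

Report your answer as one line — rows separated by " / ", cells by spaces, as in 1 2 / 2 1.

5 4 1 2 6 3 / 4 1 6 5 3 2 / 6 3 2 4 1 5 / 1 6 5 3 2 4 / 2 5 3 6 4 1 / 3 2 4 1 5 6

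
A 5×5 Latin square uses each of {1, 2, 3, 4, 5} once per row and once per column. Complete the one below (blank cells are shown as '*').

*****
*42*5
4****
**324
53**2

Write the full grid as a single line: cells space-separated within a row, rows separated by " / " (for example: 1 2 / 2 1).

2 1 4 5 3 / 3 4 2 1 5 / 4 2 5 3 1 / 1 5 3 2 4 / 5 3 1 4 2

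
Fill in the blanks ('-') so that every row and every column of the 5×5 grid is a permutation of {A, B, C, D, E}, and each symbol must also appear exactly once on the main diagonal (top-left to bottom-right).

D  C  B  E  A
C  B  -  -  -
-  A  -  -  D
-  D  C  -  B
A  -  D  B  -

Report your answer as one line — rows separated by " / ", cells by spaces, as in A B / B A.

(r2,c5) = E
(r3,c3) = E
(r3,c4) = C
(r4,c1) = E
(r4,c4) = A
(r5,c2) = E
(r5,c5) = C
(r2,c3) = A
(r2,c4) = D
(r3,c1) = B

D C B E A / C B A D E / B A E C D / E D C A B / A E D B C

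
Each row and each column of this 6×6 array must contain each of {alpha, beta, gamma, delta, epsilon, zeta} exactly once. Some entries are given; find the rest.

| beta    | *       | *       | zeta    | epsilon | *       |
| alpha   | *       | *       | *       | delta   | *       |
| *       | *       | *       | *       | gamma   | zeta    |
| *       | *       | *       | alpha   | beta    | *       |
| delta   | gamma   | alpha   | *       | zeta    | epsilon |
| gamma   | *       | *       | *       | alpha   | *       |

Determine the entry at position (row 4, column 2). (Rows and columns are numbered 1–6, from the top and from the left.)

epsilon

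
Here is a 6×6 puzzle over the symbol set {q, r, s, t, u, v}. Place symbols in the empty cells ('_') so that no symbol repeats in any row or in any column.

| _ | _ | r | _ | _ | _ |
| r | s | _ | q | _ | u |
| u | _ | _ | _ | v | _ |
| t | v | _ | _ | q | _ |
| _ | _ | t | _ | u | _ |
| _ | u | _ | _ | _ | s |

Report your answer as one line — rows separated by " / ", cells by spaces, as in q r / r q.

q t r u s v / r s v q t u / u q s r v t / t v u s q r / s r t v u q / v u q t r s

At row 2, column 3: row 2 has {q,r,s,u}; column 3 has {r,t}; that leaves v.
At row 2, column 5: row 2 has {q,r,s,u,v}; column 5 has {q,u,v}; that leaves t.
At row 4, column 6: row 4 has {q,t,v}; column 6 has {s,u}; that leaves r.
At row 6, column 3: row 6 has {s,u}; column 3 has {r,t,v}; that leaves q.
At row 6, column 5: row 6 has {q,s,u}; column 5 has {q,t,u,v}; that leaves r.
At row 1, column 5: row 1 has {r}; column 5 has {q,r,t,u,v}; that leaves s.
At row 3, column 3: row 3 has {u,v}; column 3 has {q,r,t,v}; that leaves s.
At row 4, column 3: row 4 has {q,r,t,v}; column 3 has {q,r,s,t,v}; that leaves u.
At row 4, column 4: row 4 has {q,r,t,u,v}; column 4 has {q}; that leaves s.
At row 6, column 1: row 6 has {q,r,s,u}; column 1 has {r,t,u}; that leaves v.
At row 6, column 4: row 6 has {q,r,s,u,v}; column 4 has {q,s}; that leaves t.
At row 1, column 1: row 1 has {r,s}; column 1 has {r,t,u,v}; that leaves q.
At row 1, column 2: row 1 has {q,r,s}; column 2 has {s,u,v}; that leaves t.
At row 1, column 6: row 1 has {q,r,s,t}; column 6 has {r,s,u}; that leaves v.
At row 3, column 4: row 3 has {s,u,v}; column 4 has {q,s,t}; that leaves r.
At row 5, column 1: row 5 has {t,u}; column 1 has {q,r,t,u,v}; that leaves s.
At row 5, column 4: row 5 has {s,t,u}; column 4 has {q,r,s,t}; that leaves v.
At row 5, column 6: row 5 has {s,t,u,v}; column 6 has {r,s,u,v}; that leaves q.
At row 1, column 4: row 1 has {q,r,s,t,v}; column 4 has {q,r,s,t,v}; that leaves u.
At row 3, column 2: row 3 has {r,s,u,v}; column 2 has {s,t,u,v}; that leaves q.
At row 3, column 6: row 3 has {q,r,s,u,v}; column 6 has {q,r,s,u,v}; that leaves t.
At row 5, column 2: row 5 has {q,s,t,u,v}; column 2 has {q,s,t,u,v}; that leaves r.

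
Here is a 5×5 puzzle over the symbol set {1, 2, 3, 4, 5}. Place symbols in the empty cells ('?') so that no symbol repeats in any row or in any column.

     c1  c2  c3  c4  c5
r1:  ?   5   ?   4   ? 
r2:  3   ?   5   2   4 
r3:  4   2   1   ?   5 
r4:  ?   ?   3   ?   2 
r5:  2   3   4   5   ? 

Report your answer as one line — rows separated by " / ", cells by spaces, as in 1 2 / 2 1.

At row 1, column 1: row 1 has {4,5}; column 1 has {2,3,4}; that leaves 1.
At row 1, column 3: row 1 has {1,4,5}; column 3 has {1,3,4,5}; that leaves 2.
At row 1, column 5: row 1 has {1,2,4,5}; column 5 has {2,4,5}; that leaves 3.
At row 2, column 2: row 2 has {2,3,4,5}; column 2 has {2,3,5}; that leaves 1.
At row 3, column 4: row 3 has {1,2,4,5}; column 4 has {2,4,5}; that leaves 3.
At row 4, column 1: row 4 has {2,3}; column 1 has {1,2,3,4}; that leaves 5.
At row 4, column 2: row 4 has {2,3,5}; column 2 has {1,2,3,5}; that leaves 4.
At row 4, column 4: row 4 has {2,3,4,5}; column 4 has {2,3,4,5}; that leaves 1.
At row 5, column 5: row 5 has {2,3,4,5}; column 5 has {2,3,4,5}; that leaves 1.

1 5 2 4 3 / 3 1 5 2 4 / 4 2 1 3 5 / 5 4 3 1 2 / 2 3 4 5 1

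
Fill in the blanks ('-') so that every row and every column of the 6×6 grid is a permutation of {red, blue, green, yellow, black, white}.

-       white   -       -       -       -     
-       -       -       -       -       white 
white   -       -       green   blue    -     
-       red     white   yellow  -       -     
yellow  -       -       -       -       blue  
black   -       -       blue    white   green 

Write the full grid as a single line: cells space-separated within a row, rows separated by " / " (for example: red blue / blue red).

green white blue red black yellow / red blue green black yellow white / white black yellow green blue red / blue red white yellow green black / yellow green black white red blue / black yellow red blue white green

Cell (r4,c6): row 4 has {red,yellow,white}; column 6 has {blue,green,white} → black.
Cell (r6,c2): row 6 has {blue,green,black,white}; column 2 has {red,white} → yellow.
Cell (r6,c3): row 6 has {blue,green,yellow,black,white}; column 3 has {white} → red.
Cell (r3,c2): row 3 has {blue,green,white}; column 2 has {red,yellow,white} → black.
Cell (r3,c3): row 3 has {blue,green,black,white}; column 3 has {red,white} → yellow.
Cell (r3,c6): row 3 has {blue,green,yellow,black,white}; column 6 has {blue,green,black,white} → red.
Cell (r4,c5): row 4 has {red,yellow,black,white}; column 5 has {blue,white} → green.
Cell (r5,c2): row 5 has {blue,yellow}; column 2 has {red,yellow,black,white} → green.
Cell (r5,c3): row 5 has {blue,green,yellow}; column 3 has {red,yellow,white} → black.
Cell (r5,c5): row 5 has {blue,green,yellow,black}; column 5 has {blue,green,white} → red.
Cell (r1,c6): row 1 has {white}; column 6 has {red,blue,green,black,white} → yellow.
Cell (r2,c2): row 2 has {white}; column 2 has {red,green,yellow,black,white} → blue.
Cell (r2,c3): row 2 has {blue,white}; column 3 has {red,yellow,black,white} → green.
Cell (r4,c1): row 4 has {red,green,yellow,black,white}; column 1 has {yellow,black,white} → blue.
Cell (r5,c4): row 5 has {red,blue,green,yellow,black}; column 4 has {blue,green,yellow} → white.
Cell (r1,c3): row 1 has {yellow,white}; column 3 has {red,green,yellow,black,white} → blue.
Cell (r1,c5): row 1 has {blue,yellow,white}; column 5 has {red,blue,green,white} → black.
Cell (r2,c1): row 2 has {blue,green,white}; column 1 has {blue,yellow,black,white} → red.
Cell (r2,c4): row 2 has {red,blue,green,white}; column 4 has {blue,green,yellow,white} → black.
Cell (r2,c5): row 2 has {red,blue,green,black,white}; column 5 has {red,blue,green,black,white} → yellow.
Cell (r1,c1): row 1 has {blue,yellow,black,white}; column 1 has {red,blue,yellow,black,white} → green.
Cell (r1,c4): row 1 has {blue,green,yellow,black,white}; column 4 has {blue,green,yellow,black,white} → red.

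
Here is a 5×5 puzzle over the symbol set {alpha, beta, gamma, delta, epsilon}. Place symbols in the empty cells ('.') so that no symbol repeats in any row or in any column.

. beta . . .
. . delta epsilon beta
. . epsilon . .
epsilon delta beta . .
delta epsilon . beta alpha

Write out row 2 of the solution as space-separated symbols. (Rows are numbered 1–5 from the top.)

alpha gamma delta epsilon beta

(r4,c5) = gamma
(r5,c3) = gamma
(r1,c3) = alpha
(r3,c5) = delta
(r4,c4) = alpha
(r1,c1) = gamma
(r1,c4) = delta
(r1,c5) = epsilon
(r2,c1) = alpha
(r2,c2) = gamma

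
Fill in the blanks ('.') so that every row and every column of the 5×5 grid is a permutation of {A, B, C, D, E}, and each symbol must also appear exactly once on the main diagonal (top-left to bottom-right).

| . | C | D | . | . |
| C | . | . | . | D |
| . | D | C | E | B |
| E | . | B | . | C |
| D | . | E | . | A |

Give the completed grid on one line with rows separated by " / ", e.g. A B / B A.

B C D A E / C E A B D / A D C E B / E A B D C / D B E C A

At row 1, column 1: row 1 has {C,D}; column 1 has {C,D,E}; the diagonal has {A,C}; that leaves B.
At row 1, column 4: row 1 has {B,C,D}; column 4 has {E}; that leaves A.
At row 1, column 5: row 1 has {A,B,C,D}; column 5 has {A,B,C,D}; that leaves E.
At row 2, column 2: row 2 has {C,D}; column 2 has {C,D}; the diagonal has {A,B,C}; that leaves E.
At row 2, column 3: row 2 has {C,D,E}; column 3 has {B,C,D,E}; that leaves A.
At row 2, column 4: row 2 has {A,C,D,E}; column 4 has {A,E}; that leaves B.
At row 3, column 1: row 3 has {B,C,D,E}; column 1 has {B,C,D,E}; that leaves A.
At row 4, column 2: row 4 has {B,C,E}; column 2 has {C,D,E}; that leaves A.
At row 4, column 4: row 4 has {A,B,C,E}; column 4 has {A,B,E}; the diagonal has {A,B,C,E}; that leaves D.
At row 5, column 2: row 5 has {A,D,E}; column 2 has {A,C,D,E}; that leaves B.
At row 5, column 4: row 5 has {A,B,D,E}; column 4 has {A,B,D,E}; that leaves C.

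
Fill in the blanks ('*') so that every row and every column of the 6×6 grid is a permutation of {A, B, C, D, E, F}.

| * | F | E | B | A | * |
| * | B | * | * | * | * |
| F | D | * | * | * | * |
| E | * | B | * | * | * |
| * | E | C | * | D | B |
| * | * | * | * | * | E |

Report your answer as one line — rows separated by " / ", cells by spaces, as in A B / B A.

C F E B A D / D B F C E A / F D A E B C / E A B D C F / A E C F D B / B C D A F E

(r3,c3) = A
(r3,c6) = C
(r5,c1) = A
(r5,c4) = F
(r1,c6) = D
(r3,c4) = E
(r3,c5) = B
(r1,c1) = C
(r2,c1) = D
(r2,c3) = F
(r2,c6) = A
(r4,c6) = F
(r6,c1) = B
(r6,c3) = D
(r2,c4) = C
(r2,c5) = E
(r4,c5) = C
(r6,c4) = A
(r6,c5) = F
(r4,c2) = A
(r4,c4) = D
(r6,c2) = C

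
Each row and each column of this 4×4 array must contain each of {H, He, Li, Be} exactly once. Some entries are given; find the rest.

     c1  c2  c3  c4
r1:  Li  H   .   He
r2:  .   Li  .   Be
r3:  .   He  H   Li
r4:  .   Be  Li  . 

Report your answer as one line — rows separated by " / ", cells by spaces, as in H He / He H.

Cell (r1,c3): row 1 has {H,He,Li}; column 3 has {H,Li} → Be.
Cell (r2,c3): row 2 has {Li,Be}; column 3 has {H,Li,Be} → He.
Cell (r3,c1): row 3 has {H,He,Li}; column 1 has {Li} → Be.
Cell (r4,c4): row 4 has {Li,Be}; column 4 has {He,Li,Be} → H.
Cell (r2,c1): row 2 has {He,Li,Be}; column 1 has {Li,Be} → H.
Cell (r4,c1): row 4 has {H,Li,Be}; column 1 has {H,Li,Be} → He.

Li H Be He / H Li He Be / Be He H Li / He Be Li H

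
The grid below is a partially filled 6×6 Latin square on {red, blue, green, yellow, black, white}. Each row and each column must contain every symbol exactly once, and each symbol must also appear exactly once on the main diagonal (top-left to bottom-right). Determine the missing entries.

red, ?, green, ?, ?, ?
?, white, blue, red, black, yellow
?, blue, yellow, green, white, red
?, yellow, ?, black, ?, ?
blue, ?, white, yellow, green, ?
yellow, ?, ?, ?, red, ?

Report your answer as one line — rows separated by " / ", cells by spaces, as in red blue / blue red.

red black green blue yellow white / green white blue red black yellow / black blue yellow green white red / white yellow red black blue green / blue red white yellow green black / yellow green black white red blue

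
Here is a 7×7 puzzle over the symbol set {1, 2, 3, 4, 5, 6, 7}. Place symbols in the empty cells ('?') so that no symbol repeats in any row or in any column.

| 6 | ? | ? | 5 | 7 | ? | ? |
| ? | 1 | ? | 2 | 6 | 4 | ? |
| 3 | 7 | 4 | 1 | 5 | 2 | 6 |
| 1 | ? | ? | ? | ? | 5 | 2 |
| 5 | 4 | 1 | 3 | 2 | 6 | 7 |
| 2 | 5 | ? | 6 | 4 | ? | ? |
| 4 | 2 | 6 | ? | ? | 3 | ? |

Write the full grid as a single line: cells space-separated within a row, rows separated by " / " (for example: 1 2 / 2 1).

(r1,c2) = 3
(r1,c3) = 2
(r1,c6) = 1
(r1,c7) = 4
(r2,c1) = 7
(r4,c2) = 6
(r4,c5) = 3
(r6,c6) = 7
(r7,c4) = 7
(r7,c5) = 1
(r7,c7) = 5
(r2,c7) = 3
(r4,c3) = 7
(r4,c4) = 4
(r6,c3) = 3
(r6,c7) = 1
(r2,c3) = 5

6 3 2 5 7 1 4 / 7 1 5 2 6 4 3 / 3 7 4 1 5 2 6 / 1 6 7 4 3 5 2 / 5 4 1 3 2 6 7 / 2 5 3 6 4 7 1 / 4 2 6 7 1 3 5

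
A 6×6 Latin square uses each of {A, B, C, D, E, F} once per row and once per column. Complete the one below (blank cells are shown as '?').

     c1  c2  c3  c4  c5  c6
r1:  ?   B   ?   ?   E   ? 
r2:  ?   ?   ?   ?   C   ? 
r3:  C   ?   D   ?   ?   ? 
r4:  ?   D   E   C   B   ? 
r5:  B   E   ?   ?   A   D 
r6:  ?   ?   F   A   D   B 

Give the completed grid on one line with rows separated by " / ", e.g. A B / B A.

F B A D E C / D F B E C A / C A D B F E / A D E C B F / B E C F A D / E C F A D B

row 3 has {C,D}; column 5 has {A,B,C,D,E} — only F is left for (r3,c5).
row 5 has {A,B,D,E}; column 3 has {D,E,F} — only C is left for (r5,c3).
row 5 has {A,B,C,D,E}; column 4 has {A,C} — only F is left for (r5,c4).
row 6 has {A,B,D,F}; column 1 has {B,C} — only E is left for (r6,c1).
row 6 has {A,B,D,E,F}; column 2 has {B,D,E} — only C is left for (r6,c2).
row 1 has {B,E}; column 3 has {C,D,E,F} — only A is left for (r1,c3).
row 1 has {A,B,E}; column 4 has {A,C,F} — only D is left for (r1,c4).
row 2 has {C}; column 3 has {A,C,D,E,F} — only B is left for (r2,c3).
row 2 has {B,C}; column 4 has {A,C,D,F} — only E is left for (r2,c4).
row 3 has {C,D,F}; column 2 has {B,C,D,E} — only A is left for (r3,c2).
row 3 has {A,C,D,F}; column 4 has {A,C,D,E,F} — only B is left for (r3,c4).
row 3 has {A,B,C,D,F}; column 6 has {B,D} — only E is left for (r3,c6).
row 1 has {A,B,D,E}; column 1 has {B,C,E} — only F is left for (r1,c1).
row 1 has {A,B,D,E,F}; column 6 has {B,D,E} — only C is left for (r1,c6).
row 2 has {B,C,E}; column 2 has {A,B,C,D,E} — only F is left for (r2,c2).
row 2 has {B,C,E,F}; column 6 has {B,C,D,E} — only A is left for (r2,c6).
row 4 has {B,C,D,E}; column 1 has {B,C,E,F} — only A is left for (r4,c1).
row 4 has {A,B,C,D,E}; column 6 has {A,B,C,D,E} — only F is left for (r4,c6).
row 2 has {A,B,C,E,F}; column 1 has {A,B,C,E,F} — only D is left for (r2,c1).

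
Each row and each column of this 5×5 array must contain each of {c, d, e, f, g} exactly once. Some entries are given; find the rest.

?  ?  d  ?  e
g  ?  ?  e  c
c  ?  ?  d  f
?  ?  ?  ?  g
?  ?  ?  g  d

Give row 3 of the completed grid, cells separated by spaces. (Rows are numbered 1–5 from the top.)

c e g d f

(r1,c1) = f
(r1,c4) = c
(r2,c3) = f
(r4,c4) = f
(r5,c1) = e
(r5,c3) = c
(r1,c2) = g
(r2,c2) = d
(r3,c2) = e
(r3,c3) = g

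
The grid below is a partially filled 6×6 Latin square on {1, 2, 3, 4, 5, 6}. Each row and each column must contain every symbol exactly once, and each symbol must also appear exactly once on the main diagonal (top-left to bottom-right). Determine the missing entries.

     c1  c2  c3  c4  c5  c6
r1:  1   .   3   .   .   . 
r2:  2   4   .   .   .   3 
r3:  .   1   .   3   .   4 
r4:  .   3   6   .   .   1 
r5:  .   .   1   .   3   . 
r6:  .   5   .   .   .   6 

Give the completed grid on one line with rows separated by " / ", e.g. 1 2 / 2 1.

Cell (r2,c3): row 2 has {2,3,4}; column 3 has {1,3,6} → 5.
Cell (r3,c3): row 3 has {1,3,4}; column 3 has {1,3,5,6}; the diagonal has {1,3,4,6} → 2.
Cell (r4,c4): row 4 has {1,3,6}; column 4 has {3}; the diagonal has {1,2,3,4,6} → 5.
Cell (r6,c3): row 6 has {5,6}; column 3 has {1,2,3,5,6} → 4.
Cell (r4,c1): row 4 has {1,3,5,6}; column 1 has {1,2} → 4.
Cell (r4,c5): row 4 has {1,3,4,5,6}; column 5 has {3} → 2.
Cell (r6,c1): row 6 has {4,5,6}; column 1 has {1,2,4} → 3.
Cell (r6,c5): row 6 has {3,4,5,6}; column 5 has {2,3} → 1.
Cell (r2,c5): row 2 has {2,3,4,5}; column 5 has {1,2,3} → 6.
Cell (r3,c5): row 3 has {1,2,3,4}; column 5 has {1,2,3,6} → 5.
Cell (r6,c4): row 6 has {1,3,4,5,6}; column 4 has {3,5} → 2.
Cell (r1,c5): row 1 has {1,3}; column 5 has {1,2,3,5,6} → 4.
Cell (r2,c4): row 2 has {2,3,4,5,6}; column 4 has {2,3,5} → 1.
Cell (r3,c1): row 3 has {1,2,3,4,5}; column 1 has {1,2,3,4} → 6.
Cell (r5,c1): row 5 has {1,3}; column 1 has {1,2,3,4,6} → 5.
Cell (r5,c6): row 5 has {1,3,5}; column 6 has {1,3,4,6} → 2.
Cell (r1,c4): row 1 has {1,3,4}; column 4 has {1,2,3,5} → 6.
Cell (r1,c6): row 1 has {1,3,4,6}; column 6 has {1,2,3,4,6} → 5.
Cell (r5,c2): row 5 has {1,2,3,5}; column 2 has {1,3,4,5} → 6.
Cell (r5,c4): row 5 has {1,2,3,5,6}; column 4 has {1,2,3,5,6} → 4.
Cell (r1,c2): row 1 has {1,3,4,5,6}; column 2 has {1,3,4,5,6} → 2.

1 2 3 6 4 5 / 2 4 5 1 6 3 / 6 1 2 3 5 4 / 4 3 6 5 2 1 / 5 6 1 4 3 2 / 3 5 4 2 1 6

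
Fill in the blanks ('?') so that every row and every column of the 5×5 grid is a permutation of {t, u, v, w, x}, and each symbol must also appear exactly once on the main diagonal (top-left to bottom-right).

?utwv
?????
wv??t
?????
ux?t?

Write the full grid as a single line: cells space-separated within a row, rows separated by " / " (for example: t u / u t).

x u t w v / v t w u x / w v u x t / t w x v u / u x v t w

(r1,c1) = x
(r3,c3) = u
(r3,c4) = x
(r4,c4) = v
(r5,c5) = w
(r2,c2) = t
(r2,c4) = u
(r2,c5) = x
(r4,c1) = t
(r4,c2) = w
(r4,c3) = x
(r4,c5) = u
(r5,c3) = v
(r2,c1) = v
(r2,c3) = w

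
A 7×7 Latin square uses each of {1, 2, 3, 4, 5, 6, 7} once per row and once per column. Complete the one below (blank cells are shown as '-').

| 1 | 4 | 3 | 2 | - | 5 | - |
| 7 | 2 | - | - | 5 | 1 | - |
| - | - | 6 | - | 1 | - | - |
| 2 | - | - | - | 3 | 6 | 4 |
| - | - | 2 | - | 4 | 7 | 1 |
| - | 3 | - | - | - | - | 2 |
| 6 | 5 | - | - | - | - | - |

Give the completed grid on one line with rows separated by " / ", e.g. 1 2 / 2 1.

1 4 3 2 7 5 6 / 7 2 4 6 5 1 3 / 4 7 6 3 1 2 5 / 2 1 5 7 3 6 4 / 3 6 2 5 4 7 1 / 5 3 7 1 6 4 2 / 6 5 1 4 2 3 7

Cell (r2,c3): row 2 has {1,2,5,7}; column 3 has {2,3,6} → 4.
Cell (r3,c2): row 3 has {1,6}; column 2 has {2,3,4,5} → 7.
Cell (r4,c2): row 4 has {2,3,4,6}; column 2 has {2,3,4,5,7} → 1.
Cell (r5,c2): row 5 has {1,2,4,7}; column 2 has {1,2,3,4,5,7} → 6.
Cell (r6,c6): row 6 has {2,3}; column 6 has {1,5,6,7} → 4.
Cell (r6,c1): row 6 has {2,3,4}; column 1 has {1,2,6,7} → 5.
Cell (r5,c1): row 5 has {1,2,4,6,7}; column 1 has {1,2,5,6,7} → 3.
Cell (r5,c4): row 5 has {1,2,3,4,6,7}; column 4 has {2} → 5.
Cell (r3,c1): row 3 has {1,6,7}; column 1 has {1,2,3,5,6,7} → 4.
Cell (r3,c4): row 3 has {1,4,6,7}; column 4 has {2,5} → 3.
Cell (r3,c6): row 3 has {1,3,4,6,7}; column 6 has {1,4,5,6,7} → 2.
Cell (r3,c7): row 3 has {1,2,3,4,6,7}; column 7 has {1,2,4} → 5.
Cell (r4,c4): row 4 has {1,2,3,4,6}; column 4 has {2,3,5} → 7.
Cell (r7,c6): row 7 has {5,6}; column 6 has {1,2,4,5,6,7} → 3.
Cell (r7,c7): row 7 has {3,5,6}; column 7 has {1,2,4,5} → 7.
Cell (r1,c7): row 1 has {1,2,3,4,5}; column 7 has {1,2,4,5,7} → 6.
Cell (r2,c4): row 2 has {1,2,4,5,7}; column 4 has {2,3,5,7} → 6.
Cell (r2,c7): row 2 has {1,2,4,5,6,7}; column 7 has {1,2,4,5,6,7} → 3.
Cell (r4,c3): row 4 has {1,2,3,4,6,7}; column 3 has {2,3,4,6} → 5.
Cell (r6,c4): row 6 has {2,3,4,5}; column 4 has {2,3,5,6,7} → 1.
Cell (r7,c3): row 7 has {3,5,6,7}; column 3 has {2,3,4,5,6} → 1.
Cell (r7,c4): row 7 has {1,3,5,6,7}; column 4 has {1,2,3,5,6,7} → 4.
Cell (r7,c5): row 7 has {1,3,4,5,6,7}; column 5 has {1,3,4,5} → 2.
Cell (r1,c5): row 1 has {1,2,3,4,5,6}; column 5 has {1,2,3,4,5} → 7.
Cell (r6,c3): row 6 has {1,2,3,4,5}; column 3 has {1,2,3,4,5,6} → 7.
Cell (r6,c5): row 6 has {1,2,3,4,5,7}; column 5 has {1,2,3,4,5,7} → 6.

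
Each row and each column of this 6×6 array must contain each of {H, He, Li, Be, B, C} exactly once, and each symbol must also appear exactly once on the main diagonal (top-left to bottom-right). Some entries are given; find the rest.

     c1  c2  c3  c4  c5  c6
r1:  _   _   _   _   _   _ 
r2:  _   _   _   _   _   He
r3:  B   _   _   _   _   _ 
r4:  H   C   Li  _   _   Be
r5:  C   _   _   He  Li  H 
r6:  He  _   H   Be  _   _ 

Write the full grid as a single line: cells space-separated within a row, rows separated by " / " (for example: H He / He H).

Be He C Li H B / Li H B C Be He / B Be He H C Li / H C Li B He Be / C B Be He Li H / He Li H Be B C

(r1,c1) = Be
(r2,c1) = Li
(r4,c4) = B
(r4,c5) = He
(r6,c6) = C
(r2,c2) = H
(r2,c4) = C
(r3,c3) = He
(r3,c6) = Li
(r6,c5) = B
(r1,c6) = B
(r2,c5) = Be
(r3,c2) = Be
(r3,c4) = H
(r3,c5) = C
(r5,c2) = B
(r5,c3) = Be
(r6,c2) = Li
(r1,c2) = He
(r1,c3) = C
(r1,c4) = Li
(r1,c5) = H
(r2,c3) = B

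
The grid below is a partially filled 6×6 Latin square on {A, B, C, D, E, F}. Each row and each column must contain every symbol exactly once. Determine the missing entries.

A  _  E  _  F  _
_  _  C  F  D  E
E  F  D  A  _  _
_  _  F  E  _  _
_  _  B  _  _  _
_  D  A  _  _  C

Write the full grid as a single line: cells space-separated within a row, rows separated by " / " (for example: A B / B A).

A B E C F D / B A C F D E / E F D A C B / D C F E B A / C E B D A F / F D A B E C

Cell (r2,c1): row 2 has {C,D,E,F}; column 1 has {A,E} → B.
Cell (r2,c2): row 2 has {B,C,D,E,F}; column 2 has {D,F} → A.
Cell (r3,c6): row 3 has {A,D,E,F}; column 6 has {C,E} → B.
Cell (r6,c1): row 6 has {A,C,D}; column 1 has {A,B,E} → F.
Cell (r6,c4): row 6 has {A,C,D,F}; column 4 has {A,E,F} → B.
Cell (r6,c5): row 6 has {A,B,C,D,F}; column 5 has {D,F} → E.
Cell (r1,c6): row 1 has {A,E,F}; column 6 has {B,C,E} → D.
Cell (r3,c5): row 3 has {A,B,D,E,F}; column 5 has {D,E,F} → C.
Cell (r4,c6): row 4 has {E,F}; column 6 has {B,C,D,E} → A.
Cell (r5,c5): row 5 has {B}; column 5 has {C,D,E,F} → A.
Cell (r5,c6): row 5 has {A,B}; column 6 has {A,B,C,D,E} → F.
Cell (r1,c4): row 1 has {A,D,E,F}; column 4 has {A,B,E,F} → C.
Cell (r4,c5): row 4 has {A,E,F}; column 5 has {A,C,D,E,F} → B.
Cell (r5,c4): row 5 has {A,B,F}; column 4 has {A,B,C,E,F} → D.
Cell (r1,c2): row 1 has {A,C,D,E,F}; column 2 has {A,D,F} → B.
Cell (r4,c2): row 4 has {A,B,E,F}; column 2 has {A,B,D,F} → C.
Cell (r5,c1): row 5 has {A,B,D,F}; column 1 has {A,B,E,F} → C.
Cell (r5,c2): row 5 has {A,B,C,D,F}; column 2 has {A,B,C,D,F} → E.
Cell (r4,c1): row 4 has {A,B,C,E,F}; column 1 has {A,B,C,E,F} → D.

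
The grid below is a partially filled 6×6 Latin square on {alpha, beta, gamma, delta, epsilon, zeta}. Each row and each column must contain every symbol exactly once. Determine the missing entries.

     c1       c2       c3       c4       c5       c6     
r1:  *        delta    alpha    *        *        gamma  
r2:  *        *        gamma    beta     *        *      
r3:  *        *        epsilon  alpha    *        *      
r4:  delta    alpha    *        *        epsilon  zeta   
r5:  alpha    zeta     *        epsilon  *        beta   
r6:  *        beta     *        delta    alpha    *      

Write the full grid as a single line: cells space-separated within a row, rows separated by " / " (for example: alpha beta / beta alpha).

epsilon delta alpha zeta beta gamma / zeta epsilon gamma beta delta alpha / beta gamma epsilon alpha zeta delta / delta alpha beta gamma epsilon zeta / alpha zeta delta epsilon gamma beta / gamma beta zeta delta alpha epsilon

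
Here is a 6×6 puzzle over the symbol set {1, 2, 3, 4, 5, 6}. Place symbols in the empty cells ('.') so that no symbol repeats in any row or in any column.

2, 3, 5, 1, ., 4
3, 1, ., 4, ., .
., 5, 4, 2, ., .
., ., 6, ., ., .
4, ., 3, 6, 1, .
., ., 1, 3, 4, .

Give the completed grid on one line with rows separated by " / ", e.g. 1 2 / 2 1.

(r1,c5) = 6
(r2,c3) = 2
(r2,c5) = 5
(r2,c6) = 6
(r3,c5) = 3
(r3,c6) = 1
(r4,c4) = 5
(r4,c5) = 2
(r4,c6) = 3
(r5,c2) = 2
(r5,c6) = 5
(r6,c2) = 6
(r6,c6) = 2
(r3,c1) = 6
(r4,c1) = 1
(r4,c2) = 4
(r6,c1) = 5

2 3 5 1 6 4 / 3 1 2 4 5 6 / 6 5 4 2 3 1 / 1 4 6 5 2 3 / 4 2 3 6 1 5 / 5 6 1 3 4 2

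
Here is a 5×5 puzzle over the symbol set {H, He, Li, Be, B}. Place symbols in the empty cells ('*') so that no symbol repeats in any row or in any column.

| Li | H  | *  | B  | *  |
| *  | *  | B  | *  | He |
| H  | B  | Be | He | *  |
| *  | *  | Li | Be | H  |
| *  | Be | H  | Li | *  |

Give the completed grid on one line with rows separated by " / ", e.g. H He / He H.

Li H He B Be / Be Li B H He / H B Be He Li / B He Li Be H / He Be H Li B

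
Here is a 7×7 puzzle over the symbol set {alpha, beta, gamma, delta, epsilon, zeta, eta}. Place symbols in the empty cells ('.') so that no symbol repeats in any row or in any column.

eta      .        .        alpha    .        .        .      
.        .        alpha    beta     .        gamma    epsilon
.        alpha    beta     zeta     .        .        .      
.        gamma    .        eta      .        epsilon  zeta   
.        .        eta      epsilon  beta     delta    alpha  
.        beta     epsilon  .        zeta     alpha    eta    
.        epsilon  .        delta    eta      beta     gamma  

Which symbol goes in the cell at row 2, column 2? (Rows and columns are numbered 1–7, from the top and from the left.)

(r1,c6) = zeta
(r2,c5) = delta
(r3,c6) = eta
(r3,c7) = delta
(r4,c3) = delta
(r4,c5) = alpha
(r5,c2) = zeta
(r6,c4) = gamma
(r7,c3) = zeta
(r1,c2) = delta
(r1,c3) = gamma
(r1,c5) = epsilon
(r1,c7) = beta
(r2,c1) = zeta
(r2,c2) = eta

eta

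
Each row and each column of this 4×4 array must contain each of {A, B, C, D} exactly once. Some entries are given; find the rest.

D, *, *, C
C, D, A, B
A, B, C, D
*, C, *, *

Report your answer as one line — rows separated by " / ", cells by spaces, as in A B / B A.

D A B C / C D A B / A B C D / B C D A

(r1,c2) = A
(r1,c3) = B
(r4,c1) = B
(r4,c3) = D
(r4,c4) = A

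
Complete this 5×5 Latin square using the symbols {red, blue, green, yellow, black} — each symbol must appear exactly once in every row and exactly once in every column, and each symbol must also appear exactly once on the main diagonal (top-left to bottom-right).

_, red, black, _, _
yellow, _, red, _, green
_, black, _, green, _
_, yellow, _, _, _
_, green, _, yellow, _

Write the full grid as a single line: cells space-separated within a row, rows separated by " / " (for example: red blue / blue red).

(r1,c4) = blue
(r1,c5) = yellow
(r2,c2) = blue
(r2,c4) = black
(r3,c3) = yellow
(r4,c4) = red
(r5,c3) = blue
(r5,c5) = black
(r1,c1) = green
(r4,c3) = green
(r4,c5) = blue
(r5,c1) = red
(r3,c1) = blue
(r3,c5) = red
(r4,c1) = black

green red black blue yellow / yellow blue red black green / blue black yellow green red / black yellow green red blue / red green blue yellow black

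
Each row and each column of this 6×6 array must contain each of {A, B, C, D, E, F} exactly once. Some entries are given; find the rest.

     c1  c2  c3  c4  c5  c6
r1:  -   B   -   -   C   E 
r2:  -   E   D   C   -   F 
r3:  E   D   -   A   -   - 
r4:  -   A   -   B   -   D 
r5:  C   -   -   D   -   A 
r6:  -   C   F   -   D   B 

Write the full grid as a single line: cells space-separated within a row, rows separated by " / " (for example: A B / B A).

(r1,c3) = A
(r1,c4) = F
(r3,c6) = C
(r4,c1) = F
(r4,c5) = E
(r5,c2) = F
(r5,c5) = B
(r6,c1) = A
(r6,c4) = E
(r1,c1) = D
(r2,c1) = B
(r2,c5) = A
(r3,c3) = B
(r3,c5) = F
(r4,c3) = C
(r5,c3) = E

D B A F C E / B E D C A F / E D B A F C / F A C B E D / C F E D B A / A C F E D B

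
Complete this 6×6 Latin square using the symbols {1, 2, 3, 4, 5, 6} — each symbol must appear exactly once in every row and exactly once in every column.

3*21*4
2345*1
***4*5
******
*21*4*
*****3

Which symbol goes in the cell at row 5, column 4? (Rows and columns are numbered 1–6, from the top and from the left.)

3

(r2,c5): row 2 has {1,2,3,4,5}; column 5 has {4}, so it must be 6.
(r5,c6): row 5 has {1,2,4}; column 6 has {1,3,4,5}, so it must be 6.
(r1,c5): row 1 has {1,2,3,4}; column 5 has {4,6}, so it must be 5.
(r4,c6): row 4 is empty so far; column 6 has {1,3,4,5,6}, so it must be 2.
(r5,c1): row 5 has {1,2,4,6}; column 1 has {2,3}, so it must be 5.
(r5,c4): row 5 has {1,2,4,5,6}; column 4 has {1,4,5}, so it must be 3.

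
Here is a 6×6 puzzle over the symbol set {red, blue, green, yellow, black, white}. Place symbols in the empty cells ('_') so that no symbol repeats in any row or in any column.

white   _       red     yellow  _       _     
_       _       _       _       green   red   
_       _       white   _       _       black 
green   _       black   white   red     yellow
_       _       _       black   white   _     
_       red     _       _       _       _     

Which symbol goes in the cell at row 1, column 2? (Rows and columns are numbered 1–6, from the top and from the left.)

black

(r2,c4): row 2 has {red,green}; column 4 has {yellow,black,white}, so it must be blue.
(r4,c2): row 4 has {red,green,yellow,black,white}; column 2 has {red}, so it must be blue.
(r6,c4): row 6 has {red}; column 4 has {blue,yellow,black,white}, so it must be green.
(r2,c3): row 2 has {red,blue,green}; column 3 has {red,black,white}, so it must be yellow.
(r3,c4): row 3 has {black,white}; column 4 has {blue,green,yellow,black,white}, so it must be red.
(r6,c3): row 6 has {red,green}; column 3 has {red,yellow,black,white}, so it must be blue.
(r6,c6): row 6 has {red,blue,green}; column 6 has {red,yellow,black}, so it must be white.
(r2,c1): row 2 has {red,blue,green,yellow}; column 1 has {green,white}, so it must be black.
(r2,c2): row 2 has {red,blue,green,yellow,black}; column 2 has {red,blue}, so it must be white.
(r5,c3): row 5 has {black,white}; column 3 has {red,blue,yellow,black,white}, so it must be green.
(r5,c6): row 5 has {green,black,white}; column 6 has {red,yellow,black,white}, so it must be blue.
(r6,c1): row 6 has {red,blue,green,white}; column 1 has {green,black,white}, so it must be yellow.
(r6,c5): row 6 has {red,blue,green,yellow,white}; column 5 has {red,green,white}, so it must be black.
(r1,c5): row 1 has {red,yellow,white}; column 5 has {red,green,black,white}, so it must be blue.
(r1,c6): row 1 has {red,blue,yellow,white}; column 6 has {red,blue,yellow,black,white}, so it must be green.
(r3,c1): row 3 has {red,black,white}; column 1 has {green,yellow,black,white}, so it must be blue.
(r3,c5): row 3 has {red,blue,black,white}; column 5 has {red,blue,green,black,white}, so it must be yellow.
(r5,c1): row 5 has {blue,green,black,white}; column 1 has {blue,green,yellow,black,white}, so it must be red.
(r5,c2): row 5 has {red,blue,green,black,white}; column 2 has {red,blue,white}, so it must be yellow.
(r1,c2): row 1 has {red,blue,green,yellow,white}; column 2 has {red,blue,yellow,white}, so it must be black.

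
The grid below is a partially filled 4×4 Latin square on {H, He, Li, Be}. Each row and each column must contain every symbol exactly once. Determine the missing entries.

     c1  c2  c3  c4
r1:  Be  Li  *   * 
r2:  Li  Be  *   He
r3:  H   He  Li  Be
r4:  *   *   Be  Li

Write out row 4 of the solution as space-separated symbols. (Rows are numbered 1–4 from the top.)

He H Be Li

At row 1, column 4: row 1 has {Li,Be}; column 4 has {He,Li,Be}; that leaves H.
At row 2, column 3: row 2 has {He,Li,Be}; column 3 has {Li,Be}; that leaves H.
At row 4, column 1: row 4 has {Li,Be}; column 1 has {H,Li,Be}; that leaves He.
At row 4, column 2: row 4 has {He,Li,Be}; column 2 has {He,Li,Be}; that leaves H.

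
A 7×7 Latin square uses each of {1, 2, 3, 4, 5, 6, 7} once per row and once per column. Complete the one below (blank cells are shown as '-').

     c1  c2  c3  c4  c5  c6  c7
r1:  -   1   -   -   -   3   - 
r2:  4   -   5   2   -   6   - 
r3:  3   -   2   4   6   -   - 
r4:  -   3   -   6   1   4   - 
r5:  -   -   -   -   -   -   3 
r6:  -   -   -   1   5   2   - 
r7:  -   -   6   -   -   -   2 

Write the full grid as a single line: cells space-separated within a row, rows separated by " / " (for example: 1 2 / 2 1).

5 1 4 7 2 3 6 / 4 7 5 2 3 6 1 / 3 5 2 4 6 1 7 / 2 3 7 6 1 4 5 / 6 2 1 5 4 7 3 / 7 6 3 1 5 2 4 / 1 4 6 3 7 5 2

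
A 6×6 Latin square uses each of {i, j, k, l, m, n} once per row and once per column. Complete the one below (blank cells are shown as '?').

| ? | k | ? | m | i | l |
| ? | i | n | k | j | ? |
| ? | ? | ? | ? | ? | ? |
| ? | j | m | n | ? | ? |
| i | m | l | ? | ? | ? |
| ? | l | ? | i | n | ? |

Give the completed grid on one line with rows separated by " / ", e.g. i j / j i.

n k j m i l / l i n k j m / j n i l m k / k j m n l i / i m l j k n / m l k i n j

(r1,c3) = j
(r2,c6) = m
(r3,c2) = n
(r5,c4) = j
(r5,c5) = k
(r5,c6) = n
(r6,c3) = k
(r6,c6) = j
(r1,c1) = n
(r2,c1) = l
(r3,c3) = i
(r3,c4) = l
(r3,c5) = m
(r3,c6) = k
(r4,c1) = k
(r4,c5) = l
(r4,c6) = i
(r6,c1) = m
(r3,c1) = j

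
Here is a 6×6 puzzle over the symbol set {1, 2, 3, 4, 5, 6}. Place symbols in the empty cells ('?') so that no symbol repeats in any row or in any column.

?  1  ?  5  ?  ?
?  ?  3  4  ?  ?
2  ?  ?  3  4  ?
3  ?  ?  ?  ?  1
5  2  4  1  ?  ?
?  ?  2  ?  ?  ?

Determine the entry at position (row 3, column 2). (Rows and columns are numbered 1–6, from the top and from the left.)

Cell (r1,c3): row 1 has {1,5}; column 3 has {2,3,4} → 6.
Cell (r4,c3): row 4 has {1,3}; column 3 has {2,3,4,6} → 5.
Cell (r6,c4): row 6 has {2}; column 4 has {1,3,4,5} → 6.
Cell (r1,c1): row 1 has {1,5,6}; column 1 has {2,3,5} → 4.
Cell (r3,c3): row 3 has {2,3,4}; column 3 has {2,3,4,5,6} → 1.
Cell (r4,c4): row 4 has {1,3,5}; column 4 has {1,3,4,5,6} → 2.
Cell (r4,c5): row 4 has {1,2,3,5}; column 5 has {4} → 6.
Cell (r5,c5): row 5 has {1,2,4,5}; column 5 has {4,6} → 3.
Cell (r5,c6): row 5 has {1,2,3,4,5}; column 6 has {1} → 6.
Cell (r6,c1): row 6 has {2,6}; column 1 has {2,3,4,5} → 1.
Cell (r6,c5): row 6 has {1,2,6}; column 5 has {3,4,6} → 5.
Cell (r1,c5): row 1 has {1,4,5,6}; column 5 has {3,4,5,6} → 2.
Cell (r1,c6): row 1 has {1,2,4,5,6}; column 6 has {1,6} → 3.
Cell (r2,c1): row 2 has {3,4}; column 1 has {1,2,3,4,5} → 6.
Cell (r2,c2): row 2 has {3,4,6}; column 2 has {1,2} → 5.
Cell (r2,c5): row 2 has {3,4,5,6}; column 5 has {2,3,4,5,6} → 1.
Cell (r2,c6): row 2 has {1,3,4,5,6}; column 6 has {1,3,6} → 2.
Cell (r3,c2): row 3 has {1,2,3,4}; column 2 has {1,2,5} → 6.

6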